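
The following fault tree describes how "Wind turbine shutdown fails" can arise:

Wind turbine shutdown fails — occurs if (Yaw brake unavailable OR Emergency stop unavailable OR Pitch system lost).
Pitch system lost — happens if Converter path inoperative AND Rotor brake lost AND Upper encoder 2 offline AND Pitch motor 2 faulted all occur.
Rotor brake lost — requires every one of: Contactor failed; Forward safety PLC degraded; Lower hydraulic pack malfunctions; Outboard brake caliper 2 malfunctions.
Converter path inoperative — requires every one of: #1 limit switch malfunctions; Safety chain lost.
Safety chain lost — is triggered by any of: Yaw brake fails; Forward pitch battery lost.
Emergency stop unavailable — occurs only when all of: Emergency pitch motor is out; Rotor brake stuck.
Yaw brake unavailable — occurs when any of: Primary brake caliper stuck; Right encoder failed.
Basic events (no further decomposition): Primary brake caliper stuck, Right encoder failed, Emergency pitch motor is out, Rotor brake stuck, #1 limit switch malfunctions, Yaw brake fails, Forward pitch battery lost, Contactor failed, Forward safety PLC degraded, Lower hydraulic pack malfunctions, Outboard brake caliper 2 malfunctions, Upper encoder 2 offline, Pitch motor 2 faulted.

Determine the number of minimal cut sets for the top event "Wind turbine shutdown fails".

5

Yaw brake unavailable [OR]: union of children's cut sets → 2 cut set(s).
Emergency stop unavailable [AND]: one cut set from each child combined → 1 × 1 = 1 cut set(s).
Safety chain lost [OR]: union of children's cut sets → 2 cut set(s).
Converter path inoperative [AND]: one cut set from each child combined → 1 × 2 = 2 cut set(s).
Rotor brake lost [AND]: one cut set from each child combined → 1 × 1 × 1 × 1 = 1 cut set(s).
Pitch system lost [AND]: one cut set from each child combined → 2 × 1 × 1 × 1 = 2 cut set(s).
Wind turbine shutdown fails [OR]: union of children's cut sets → 5 cut set(s).
Minimal cut sets: {Primary brake caliper stuck}; {Right encoder failed}; {Emergency pitch motor is out, Rotor brake stuck}; {#1 limit switch malfunctions, Contactor failed, Forward safety PLC degraded, Lower hydraulic pack malfunctions, Outboard brake caliper 2 malfunctions, Pitch motor 2 faulted, Upper encoder 2 offline, Yaw brake fails}; {#1 limit switch malfunctions, Contactor failed, Forward pitch battery lost, Forward safety PLC degraded, Lower hydraulic pack malfunctions, Outboard brake caliper 2 malfunctions, Pitch motor 2 faulted, Upper encoder 2 offline}.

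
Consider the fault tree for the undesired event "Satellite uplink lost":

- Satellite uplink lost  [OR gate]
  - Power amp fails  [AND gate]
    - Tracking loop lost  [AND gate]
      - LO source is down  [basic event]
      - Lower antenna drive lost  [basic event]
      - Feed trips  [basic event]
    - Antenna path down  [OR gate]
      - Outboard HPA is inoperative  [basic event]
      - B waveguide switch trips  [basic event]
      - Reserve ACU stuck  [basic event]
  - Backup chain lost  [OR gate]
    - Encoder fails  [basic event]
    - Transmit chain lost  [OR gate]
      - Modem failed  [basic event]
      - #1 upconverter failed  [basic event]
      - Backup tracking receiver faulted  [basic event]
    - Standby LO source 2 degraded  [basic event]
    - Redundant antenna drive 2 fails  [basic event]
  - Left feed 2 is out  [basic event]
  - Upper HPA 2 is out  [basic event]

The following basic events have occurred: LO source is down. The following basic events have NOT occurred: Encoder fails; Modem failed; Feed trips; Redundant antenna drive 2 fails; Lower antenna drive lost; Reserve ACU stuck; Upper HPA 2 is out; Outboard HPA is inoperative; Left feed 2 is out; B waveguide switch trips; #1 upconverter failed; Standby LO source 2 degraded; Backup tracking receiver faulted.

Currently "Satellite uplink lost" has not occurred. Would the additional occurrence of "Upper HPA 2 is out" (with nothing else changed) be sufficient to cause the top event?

Counterfactual: set "Upper HPA 2 is out" to occurred.
Tracking loop lost [AND]: LO source is down=occurs, Lower antenna drive lost=not, Feed trips=not → not all inputs occur → does not occur.
Antenna path down [OR]: Outboard HPA is inoperative=not, B waveguide switch trips=not, Reserve ACU stuck=not → no input occurs → does not occur.
Power amp fails [AND]: Tracking loop lost=not, Antenna path down=not → not all inputs occur → does not occur.
Transmit chain lost [OR]: Modem failed=not, #1 upconverter failed=not, Backup tracking receiver faulted=not → no input occurs → does not occur.
Backup chain lost [OR]: Encoder fails=not, Transmit chain lost=not, Standby LO source 2 degraded=not, Redundant antenna drive 2 fails=not → no input occurs → does not occur.
Satellite uplink lost [OR]: Power amp fails=not, Backup chain lost=not, Left feed 2 is out=not, Upper HPA 2 is out=occurs → at least one input occurs → occurs.

Yes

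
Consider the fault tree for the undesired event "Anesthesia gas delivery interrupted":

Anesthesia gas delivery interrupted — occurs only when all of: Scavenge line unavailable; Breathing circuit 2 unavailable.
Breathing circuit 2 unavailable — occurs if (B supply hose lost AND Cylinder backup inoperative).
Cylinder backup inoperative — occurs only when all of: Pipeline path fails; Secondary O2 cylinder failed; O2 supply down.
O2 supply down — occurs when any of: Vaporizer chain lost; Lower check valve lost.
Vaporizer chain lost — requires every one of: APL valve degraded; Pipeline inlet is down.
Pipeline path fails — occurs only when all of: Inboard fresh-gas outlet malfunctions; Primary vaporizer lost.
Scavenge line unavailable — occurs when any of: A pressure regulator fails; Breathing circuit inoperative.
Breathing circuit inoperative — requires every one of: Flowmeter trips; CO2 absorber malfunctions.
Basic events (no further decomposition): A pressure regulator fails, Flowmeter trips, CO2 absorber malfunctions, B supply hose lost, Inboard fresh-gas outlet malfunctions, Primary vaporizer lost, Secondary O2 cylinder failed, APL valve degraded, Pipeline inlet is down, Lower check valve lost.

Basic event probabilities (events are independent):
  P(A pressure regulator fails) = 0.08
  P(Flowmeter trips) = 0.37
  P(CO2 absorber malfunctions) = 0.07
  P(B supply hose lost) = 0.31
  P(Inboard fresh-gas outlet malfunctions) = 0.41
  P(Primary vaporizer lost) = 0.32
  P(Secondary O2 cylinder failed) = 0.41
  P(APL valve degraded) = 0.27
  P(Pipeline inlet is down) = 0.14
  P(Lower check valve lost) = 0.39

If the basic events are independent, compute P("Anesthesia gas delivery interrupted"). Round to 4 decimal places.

P(Breathing circuit inoperative) [AND] = 0.37 × 0.07 = 0.025900
P(Scavenge line unavailable) [OR] = 1 − (1−0.08) × (1−0.025900) = 0.103828
P(Pipeline path fails) [AND] = 0.41 × 0.32 = 0.131200
P(Vaporizer chain lost) [AND] = 0.27 × 0.14 = 0.037800
P(O2 supply down) [OR] = 1 − (1−0.037800) × (1−0.39) = 0.413058
P(Cylinder backup inoperative) [AND] = 0.131200 × 0.41 × 0.413058 = 0.022219
P(Breathing circuit 2 unavailable) [AND] = 0.31 × 0.022219 = 0.006888
P(Anesthesia gas delivery interrupted) [AND] = 0.103828 × 0.006888 = 0.000715
Rounded to 4 decimal places: P(Anesthesia gas delivery interrupted) ≈ 0.0007.

0.0007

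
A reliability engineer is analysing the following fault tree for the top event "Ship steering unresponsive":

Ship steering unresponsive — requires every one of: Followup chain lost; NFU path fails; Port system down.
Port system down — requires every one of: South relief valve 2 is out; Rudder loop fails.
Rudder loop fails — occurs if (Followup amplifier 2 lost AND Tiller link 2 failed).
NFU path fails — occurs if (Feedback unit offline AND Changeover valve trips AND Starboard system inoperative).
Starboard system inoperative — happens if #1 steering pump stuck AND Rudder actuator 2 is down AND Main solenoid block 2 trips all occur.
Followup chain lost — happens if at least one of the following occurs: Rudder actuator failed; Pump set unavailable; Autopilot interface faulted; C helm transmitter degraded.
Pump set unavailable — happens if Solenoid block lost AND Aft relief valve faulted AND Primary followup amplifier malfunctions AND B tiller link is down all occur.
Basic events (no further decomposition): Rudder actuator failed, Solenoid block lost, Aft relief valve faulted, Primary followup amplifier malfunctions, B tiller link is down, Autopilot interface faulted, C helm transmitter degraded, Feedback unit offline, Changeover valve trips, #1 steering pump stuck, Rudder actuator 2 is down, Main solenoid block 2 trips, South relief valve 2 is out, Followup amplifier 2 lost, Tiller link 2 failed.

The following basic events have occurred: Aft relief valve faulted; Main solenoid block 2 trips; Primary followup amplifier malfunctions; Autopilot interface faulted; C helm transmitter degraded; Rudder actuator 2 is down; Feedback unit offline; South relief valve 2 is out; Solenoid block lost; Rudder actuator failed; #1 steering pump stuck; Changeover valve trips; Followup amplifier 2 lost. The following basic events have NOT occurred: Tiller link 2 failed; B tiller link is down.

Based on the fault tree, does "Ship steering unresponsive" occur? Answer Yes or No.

No

Pump set unavailable [AND]: Solenoid block lost=occurs, Aft relief valve faulted=occurs, Primary followup amplifier malfunctions=occurs, B tiller link is down=not → not all inputs occur → does not occur.
Followup chain lost [OR]: Rudder actuator failed=occurs, Pump set unavailable=not, Autopilot interface faulted=occurs, C helm transmitter degraded=occurs → at least one input occurs → occurs.
Starboard system inoperative [AND]: #1 steering pump stuck=occurs, Rudder actuator 2 is down=occurs, Main solenoid block 2 trips=occurs → all inputs occur → occurs.
NFU path fails [AND]: Feedback unit offline=occurs, Changeover valve trips=occurs, Starboard system inoperative=occurs → all inputs occur → occurs.
Rudder loop fails [AND]: Followup amplifier 2 lost=occurs, Tiller link 2 failed=not → not all inputs occur → does not occur.
Port system down [AND]: South relief valve 2 is out=occurs, Rudder loop fails=not → not all inputs occur → does not occur.
Ship steering unresponsive [AND]: Followup chain lost=occurs, NFU path fails=occurs, Port system down=not → not all inputs occur → does not occur.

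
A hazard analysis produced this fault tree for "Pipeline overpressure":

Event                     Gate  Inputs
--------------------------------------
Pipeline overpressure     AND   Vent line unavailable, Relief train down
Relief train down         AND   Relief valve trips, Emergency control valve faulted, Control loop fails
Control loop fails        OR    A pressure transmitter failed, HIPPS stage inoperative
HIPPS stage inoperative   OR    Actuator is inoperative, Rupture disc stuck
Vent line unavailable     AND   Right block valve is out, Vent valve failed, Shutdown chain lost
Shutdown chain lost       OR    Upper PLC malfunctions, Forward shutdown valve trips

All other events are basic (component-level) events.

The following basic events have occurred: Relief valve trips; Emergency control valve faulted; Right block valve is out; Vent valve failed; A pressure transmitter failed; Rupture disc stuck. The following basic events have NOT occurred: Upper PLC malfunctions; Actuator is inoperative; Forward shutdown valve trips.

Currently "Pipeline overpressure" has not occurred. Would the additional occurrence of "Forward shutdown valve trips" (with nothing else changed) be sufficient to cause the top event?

Counterfactual: set "Forward shutdown valve trips" to occurred.
Shutdown chain lost [OR]: Upper PLC malfunctions=not, Forward shutdown valve trips=occurs → at least one input occurs → occurs.
Vent line unavailable [AND]: Right block valve is out=occurs, Vent valve failed=occurs, Shutdown chain lost=occurs → all inputs occur → occurs.
HIPPS stage inoperative [OR]: Actuator is inoperative=not, Rupture disc stuck=occurs → at least one input occurs → occurs.
Control loop fails [OR]: A pressure transmitter failed=occurs, HIPPS stage inoperative=occurs → at least one input occurs → occurs.
Relief train down [AND]: Relief valve trips=occurs, Emergency control valve faulted=occurs, Control loop fails=occurs → all inputs occur → occurs.
Pipeline overpressure [AND]: Vent line unavailable=occurs, Relief train down=occurs → all inputs occur → occurs.

Yes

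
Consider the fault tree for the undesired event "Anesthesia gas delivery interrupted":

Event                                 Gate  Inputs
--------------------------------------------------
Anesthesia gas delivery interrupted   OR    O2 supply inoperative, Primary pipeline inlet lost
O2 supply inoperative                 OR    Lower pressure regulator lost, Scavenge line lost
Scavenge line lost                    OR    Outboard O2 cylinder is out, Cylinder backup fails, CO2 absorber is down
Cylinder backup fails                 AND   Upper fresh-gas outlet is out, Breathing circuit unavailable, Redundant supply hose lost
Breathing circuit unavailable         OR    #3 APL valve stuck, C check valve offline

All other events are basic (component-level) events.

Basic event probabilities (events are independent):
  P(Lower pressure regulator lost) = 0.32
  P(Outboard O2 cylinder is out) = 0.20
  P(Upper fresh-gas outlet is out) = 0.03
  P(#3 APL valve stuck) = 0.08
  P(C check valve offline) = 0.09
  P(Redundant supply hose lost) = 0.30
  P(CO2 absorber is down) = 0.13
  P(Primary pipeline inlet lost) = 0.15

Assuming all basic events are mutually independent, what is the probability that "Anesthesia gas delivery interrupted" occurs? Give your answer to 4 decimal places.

P(Breathing circuit unavailable) [OR] = 1 − (1−0.08) × (1−0.09) = 0.162800
P(Cylinder backup fails) [AND] = 0.03 × 0.162800 × 0.30 = 0.001465
P(Scavenge line lost) [OR] = 1 − (1−0.20) × (1−0.001465) × (1−0.13) = 0.305020
P(O2 supply inoperative) [OR] = 1 − (1−0.32) × (1−0.305020) = 0.527414
P(Anesthesia gas delivery interrupted) [OR] = 1 − (1−0.527414) × (1−0.15) = 0.598302
Rounded to 4 decimal places: P(Anesthesia gas delivery interrupted) ≈ 0.5983.

0.5983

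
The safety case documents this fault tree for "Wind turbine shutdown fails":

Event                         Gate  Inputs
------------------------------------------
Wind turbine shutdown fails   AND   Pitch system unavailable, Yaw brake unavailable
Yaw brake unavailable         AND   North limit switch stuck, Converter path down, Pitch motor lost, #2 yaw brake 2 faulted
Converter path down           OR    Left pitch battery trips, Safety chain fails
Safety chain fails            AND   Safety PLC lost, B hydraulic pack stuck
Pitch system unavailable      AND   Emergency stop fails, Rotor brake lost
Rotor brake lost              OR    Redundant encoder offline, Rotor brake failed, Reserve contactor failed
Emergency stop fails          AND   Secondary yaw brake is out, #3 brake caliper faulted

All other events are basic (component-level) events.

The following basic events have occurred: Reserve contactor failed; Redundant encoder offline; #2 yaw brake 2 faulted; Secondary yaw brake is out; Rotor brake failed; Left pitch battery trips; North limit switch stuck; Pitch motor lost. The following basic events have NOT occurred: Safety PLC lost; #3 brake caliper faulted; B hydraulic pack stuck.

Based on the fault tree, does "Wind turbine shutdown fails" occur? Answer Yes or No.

Emergency stop fails [AND]: Secondary yaw brake is out=occurs, #3 brake caliper faulted=not → not all inputs occur → does not occur.
Rotor brake lost [OR]: Redundant encoder offline=occurs, Rotor brake failed=occurs, Reserve contactor failed=occurs → at least one input occurs → occurs.
Pitch system unavailable [AND]: Emergency stop fails=not, Rotor brake lost=occurs → not all inputs occur → does not occur.
Safety chain fails [AND]: Safety PLC lost=not, B hydraulic pack stuck=not → not all inputs occur → does not occur.
Converter path down [OR]: Left pitch battery trips=occurs, Safety chain fails=not → at least one input occurs → occurs.
Yaw brake unavailable [AND]: North limit switch stuck=occurs, Converter path down=occurs, Pitch motor lost=occurs, #2 yaw brake 2 faulted=occurs → all inputs occur → occurs.
Wind turbine shutdown fails [AND]: Pitch system unavailable=not, Yaw brake unavailable=occurs → not all inputs occur → does not occur.

No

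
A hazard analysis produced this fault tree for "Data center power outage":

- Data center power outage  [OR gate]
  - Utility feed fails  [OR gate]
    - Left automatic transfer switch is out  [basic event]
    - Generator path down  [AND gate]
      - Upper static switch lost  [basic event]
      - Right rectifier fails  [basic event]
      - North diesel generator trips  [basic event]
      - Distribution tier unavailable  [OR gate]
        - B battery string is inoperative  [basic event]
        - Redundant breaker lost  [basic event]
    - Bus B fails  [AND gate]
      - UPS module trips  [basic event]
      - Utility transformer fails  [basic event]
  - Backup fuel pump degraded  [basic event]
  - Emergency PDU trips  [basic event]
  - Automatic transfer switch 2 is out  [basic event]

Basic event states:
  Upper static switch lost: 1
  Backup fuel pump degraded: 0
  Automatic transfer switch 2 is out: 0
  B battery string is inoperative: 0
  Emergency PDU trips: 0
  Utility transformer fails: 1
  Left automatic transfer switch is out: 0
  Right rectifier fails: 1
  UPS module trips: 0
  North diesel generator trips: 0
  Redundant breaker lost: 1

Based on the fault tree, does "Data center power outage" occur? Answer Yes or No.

Distribution tier unavailable [OR]: B battery string is inoperative=not, Redundant breaker lost=occurs → at least one input occurs → occurs.
Generator path down [AND]: Upper static switch lost=occurs, Right rectifier fails=occurs, North diesel generator trips=not, Distribution tier unavailable=occurs → not all inputs occur → does not occur.
Bus B fails [AND]: UPS module trips=not, Utility transformer fails=occurs → not all inputs occur → does not occur.
Utility feed fails [OR]: Left automatic transfer switch is out=not, Generator path down=not, Bus B fails=not → no input occurs → does not occur.
Data center power outage [OR]: Utility feed fails=not, Backup fuel pump degraded=not, Emergency PDU trips=not, Automatic transfer switch 2 is out=not → no input occurs → does not occur.

No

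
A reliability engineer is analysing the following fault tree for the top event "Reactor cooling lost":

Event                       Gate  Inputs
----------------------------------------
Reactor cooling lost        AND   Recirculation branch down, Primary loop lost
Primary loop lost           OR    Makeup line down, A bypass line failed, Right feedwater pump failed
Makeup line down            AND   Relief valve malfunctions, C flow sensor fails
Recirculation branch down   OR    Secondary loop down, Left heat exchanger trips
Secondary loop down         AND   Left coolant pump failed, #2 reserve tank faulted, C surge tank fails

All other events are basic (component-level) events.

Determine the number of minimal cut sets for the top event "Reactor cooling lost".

Secondary loop down [AND]: one cut set from each child combined → 1 × 1 × 1 = 1 cut set(s).
Recirculation branch down [OR]: union of children's cut sets → 2 cut set(s).
Makeup line down [AND]: one cut set from each child combined → 1 × 1 = 1 cut set(s).
Primary loop lost [OR]: union of children's cut sets → 3 cut set(s).
Reactor cooling lost [AND]: one cut set from each child combined → 2 × 3 = 6 cut set(s).
Minimal cut sets: {#2 reserve tank faulted, C flow sensor fails, C surge tank fails, Left coolant pump failed, Relief valve malfunctions}; {#2 reserve tank faulted, A bypass line failed, C surge tank fails, Left coolant pump failed}; {#2 reserve tank faulted, C surge tank fails, Left coolant pump failed, Right feedwater pump failed}; {C flow sensor fails, Left heat exchanger trips, Relief valve malfunctions}; {A bypass line failed, Left heat exchanger trips}; {Left heat exchanger trips, Right feedwater pump failed}.

6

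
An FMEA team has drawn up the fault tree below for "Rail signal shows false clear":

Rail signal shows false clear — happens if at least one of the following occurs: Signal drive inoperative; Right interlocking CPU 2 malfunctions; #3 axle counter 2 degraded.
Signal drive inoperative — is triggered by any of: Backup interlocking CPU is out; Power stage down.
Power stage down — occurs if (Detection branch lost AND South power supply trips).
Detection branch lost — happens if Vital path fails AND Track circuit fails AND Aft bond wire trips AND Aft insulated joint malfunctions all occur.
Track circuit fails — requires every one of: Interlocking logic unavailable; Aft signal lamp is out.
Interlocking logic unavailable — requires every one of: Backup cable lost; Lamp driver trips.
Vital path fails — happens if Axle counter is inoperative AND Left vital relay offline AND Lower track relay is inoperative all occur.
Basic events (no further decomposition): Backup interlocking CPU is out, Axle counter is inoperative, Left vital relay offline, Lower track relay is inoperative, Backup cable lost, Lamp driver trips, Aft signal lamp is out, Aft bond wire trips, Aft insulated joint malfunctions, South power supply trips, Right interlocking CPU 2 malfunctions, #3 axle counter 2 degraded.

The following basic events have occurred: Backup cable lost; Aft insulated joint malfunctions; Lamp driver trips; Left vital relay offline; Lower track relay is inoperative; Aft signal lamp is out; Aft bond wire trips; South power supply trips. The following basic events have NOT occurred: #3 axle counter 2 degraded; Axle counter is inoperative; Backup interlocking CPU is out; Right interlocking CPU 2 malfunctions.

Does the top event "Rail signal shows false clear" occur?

Vital path fails [AND]: Axle counter is inoperative=not, Left vital relay offline=occurs, Lower track relay is inoperative=occurs → not all inputs occur → does not occur.
Interlocking logic unavailable [AND]: Backup cable lost=occurs, Lamp driver trips=occurs → all inputs occur → occurs.
Track circuit fails [AND]: Interlocking logic unavailable=occurs, Aft signal lamp is out=occurs → all inputs occur → occurs.
Detection branch lost [AND]: Vital path fails=not, Track circuit fails=occurs, Aft bond wire trips=occurs, Aft insulated joint malfunctions=occurs → not all inputs occur → does not occur.
Power stage down [AND]: Detection branch lost=not, South power supply trips=occurs → not all inputs occur → does not occur.
Signal drive inoperative [OR]: Backup interlocking CPU is out=not, Power stage down=not → no input occurs → does not occur.
Rail signal shows false clear [OR]: Signal drive inoperative=not, Right interlocking CPU 2 malfunctions=not, #3 axle counter 2 degraded=not → no input occurs → does not occur.

No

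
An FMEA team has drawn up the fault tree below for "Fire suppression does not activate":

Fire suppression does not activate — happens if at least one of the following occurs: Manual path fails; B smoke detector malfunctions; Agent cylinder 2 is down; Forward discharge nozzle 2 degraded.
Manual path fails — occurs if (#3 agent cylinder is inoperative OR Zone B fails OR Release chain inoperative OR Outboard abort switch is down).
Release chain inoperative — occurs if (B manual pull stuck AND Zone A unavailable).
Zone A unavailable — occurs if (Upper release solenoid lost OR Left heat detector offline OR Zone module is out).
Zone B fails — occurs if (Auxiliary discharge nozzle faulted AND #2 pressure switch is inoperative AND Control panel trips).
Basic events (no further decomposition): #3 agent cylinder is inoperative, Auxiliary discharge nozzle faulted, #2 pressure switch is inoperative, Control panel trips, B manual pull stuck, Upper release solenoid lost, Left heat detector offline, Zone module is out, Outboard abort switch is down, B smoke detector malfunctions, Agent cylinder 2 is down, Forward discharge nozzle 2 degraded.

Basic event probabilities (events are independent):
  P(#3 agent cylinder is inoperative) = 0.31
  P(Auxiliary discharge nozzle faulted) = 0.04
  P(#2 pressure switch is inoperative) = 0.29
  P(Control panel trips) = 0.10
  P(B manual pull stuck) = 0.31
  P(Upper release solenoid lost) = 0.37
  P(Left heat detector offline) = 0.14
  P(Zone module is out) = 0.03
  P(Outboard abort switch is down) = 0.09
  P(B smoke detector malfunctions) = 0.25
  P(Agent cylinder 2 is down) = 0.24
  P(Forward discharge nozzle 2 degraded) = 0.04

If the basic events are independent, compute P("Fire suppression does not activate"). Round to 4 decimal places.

P(Zone B fails) [AND] = 0.04 × 0.29 × 0.10 = 0.001160
P(Zone A unavailable) [OR] = 1 − (1−0.37) × (1−0.14) × (1−0.03) = 0.474454
P(Release chain inoperative) [AND] = 0.31 × 0.474454 = 0.147081
P(Manual path fails) [OR] = 1 − (1−0.31) × (1−0.001160) × (1−0.147081) × (1−0.09) = 0.465073
P(Fire suppression does not activate) [OR] = 1 − (1−0.465073) × (1−0.25) × (1−0.24) × (1−0.04) = 0.707288
Rounded to 4 decimal places: P(Fire suppression does not activate) ≈ 0.7073.

0.7073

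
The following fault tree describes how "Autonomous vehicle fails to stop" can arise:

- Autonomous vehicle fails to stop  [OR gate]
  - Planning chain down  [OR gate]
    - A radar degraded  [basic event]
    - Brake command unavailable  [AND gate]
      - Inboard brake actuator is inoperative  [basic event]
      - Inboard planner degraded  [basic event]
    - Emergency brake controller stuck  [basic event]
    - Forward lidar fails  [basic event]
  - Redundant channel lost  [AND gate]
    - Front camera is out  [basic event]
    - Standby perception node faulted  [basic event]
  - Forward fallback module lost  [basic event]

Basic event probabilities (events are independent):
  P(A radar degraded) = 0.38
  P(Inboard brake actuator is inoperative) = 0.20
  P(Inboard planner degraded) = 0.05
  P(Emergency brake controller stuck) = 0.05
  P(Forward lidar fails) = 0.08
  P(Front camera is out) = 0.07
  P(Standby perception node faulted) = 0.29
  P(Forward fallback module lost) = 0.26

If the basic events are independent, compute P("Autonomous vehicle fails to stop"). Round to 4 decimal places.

0.6111

P(Brake command unavailable) [AND] = 0.20 × 0.05 = 0.010000
P(Planning chain down) [OR] = 1 − (1−0.38) × (1−0.010000) × (1−0.05) × (1−0.08) = 0.463539
P(Redundant channel lost) [AND] = 0.07 × 0.29 = 0.020300
P(Autonomous vehicle fails to stop) [OR] = 1 − (1−0.463539) × (1−0.020300) × (1−0.26) = 0.611078
Rounded to 4 decimal places: P(Autonomous vehicle fails to stop) ≈ 0.6111.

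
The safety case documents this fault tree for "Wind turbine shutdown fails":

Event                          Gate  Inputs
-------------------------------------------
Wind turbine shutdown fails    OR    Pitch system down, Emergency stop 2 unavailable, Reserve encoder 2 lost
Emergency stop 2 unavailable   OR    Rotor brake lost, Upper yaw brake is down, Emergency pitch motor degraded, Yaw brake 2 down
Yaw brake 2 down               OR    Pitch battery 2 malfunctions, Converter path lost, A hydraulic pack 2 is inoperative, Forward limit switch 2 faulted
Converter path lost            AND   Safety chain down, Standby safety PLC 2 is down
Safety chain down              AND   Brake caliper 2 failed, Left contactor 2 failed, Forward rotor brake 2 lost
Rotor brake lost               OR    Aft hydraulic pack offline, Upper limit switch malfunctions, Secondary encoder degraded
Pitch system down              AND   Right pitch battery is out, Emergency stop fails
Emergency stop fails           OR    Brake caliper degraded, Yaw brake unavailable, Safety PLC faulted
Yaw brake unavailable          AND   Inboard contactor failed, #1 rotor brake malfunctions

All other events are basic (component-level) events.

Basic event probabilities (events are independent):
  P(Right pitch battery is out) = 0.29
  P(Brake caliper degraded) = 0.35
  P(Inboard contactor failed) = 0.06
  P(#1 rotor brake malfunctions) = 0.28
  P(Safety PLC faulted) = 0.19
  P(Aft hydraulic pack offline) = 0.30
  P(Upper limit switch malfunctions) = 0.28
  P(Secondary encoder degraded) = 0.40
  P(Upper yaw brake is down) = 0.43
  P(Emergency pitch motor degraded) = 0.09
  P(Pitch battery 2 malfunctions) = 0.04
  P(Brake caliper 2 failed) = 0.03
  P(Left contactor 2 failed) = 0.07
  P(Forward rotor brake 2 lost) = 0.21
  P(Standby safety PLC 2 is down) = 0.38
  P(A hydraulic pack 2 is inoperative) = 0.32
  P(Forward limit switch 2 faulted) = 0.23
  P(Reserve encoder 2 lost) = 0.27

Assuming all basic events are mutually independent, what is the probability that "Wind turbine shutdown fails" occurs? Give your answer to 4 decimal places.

P(Yaw brake unavailable) [AND] = 0.06 × 0.28 = 0.016800
P(Emergency stop fails) [OR] = 1 − (1−0.35) × (1−0.016800) × (1−0.19) = 0.482345
P(Pitch system down) [AND] = 0.29 × 0.482345 = 0.139880
P(Rotor brake lost) [OR] = 1 − (1−0.30) × (1−0.28) × (1−0.40) = 0.697600
P(Safety chain down) [AND] = 0.03 × 0.07 × 0.21 = 0.000441
P(Converter path lost) [AND] = 0.000441 × 0.38 = 0.000168
P(Yaw brake 2 down) [OR] = 1 − (1−0.04) × (1−0.000168) × (1−0.32) × (1−0.23) = 0.497428
P(Emergency stop 2 unavailable) [OR] = 1 − (1−0.697600) × (1−0.43) × (1−0.09) × (1−0.497428) = 0.921169
P(Wind turbine shutdown fails) [OR] = 1 − (1−0.139880) × (1−0.921169) × (1−0.27) = 0.950503
Rounded to 4 decimal places: P(Wind turbine shutdown fails) ≈ 0.9505.

0.9505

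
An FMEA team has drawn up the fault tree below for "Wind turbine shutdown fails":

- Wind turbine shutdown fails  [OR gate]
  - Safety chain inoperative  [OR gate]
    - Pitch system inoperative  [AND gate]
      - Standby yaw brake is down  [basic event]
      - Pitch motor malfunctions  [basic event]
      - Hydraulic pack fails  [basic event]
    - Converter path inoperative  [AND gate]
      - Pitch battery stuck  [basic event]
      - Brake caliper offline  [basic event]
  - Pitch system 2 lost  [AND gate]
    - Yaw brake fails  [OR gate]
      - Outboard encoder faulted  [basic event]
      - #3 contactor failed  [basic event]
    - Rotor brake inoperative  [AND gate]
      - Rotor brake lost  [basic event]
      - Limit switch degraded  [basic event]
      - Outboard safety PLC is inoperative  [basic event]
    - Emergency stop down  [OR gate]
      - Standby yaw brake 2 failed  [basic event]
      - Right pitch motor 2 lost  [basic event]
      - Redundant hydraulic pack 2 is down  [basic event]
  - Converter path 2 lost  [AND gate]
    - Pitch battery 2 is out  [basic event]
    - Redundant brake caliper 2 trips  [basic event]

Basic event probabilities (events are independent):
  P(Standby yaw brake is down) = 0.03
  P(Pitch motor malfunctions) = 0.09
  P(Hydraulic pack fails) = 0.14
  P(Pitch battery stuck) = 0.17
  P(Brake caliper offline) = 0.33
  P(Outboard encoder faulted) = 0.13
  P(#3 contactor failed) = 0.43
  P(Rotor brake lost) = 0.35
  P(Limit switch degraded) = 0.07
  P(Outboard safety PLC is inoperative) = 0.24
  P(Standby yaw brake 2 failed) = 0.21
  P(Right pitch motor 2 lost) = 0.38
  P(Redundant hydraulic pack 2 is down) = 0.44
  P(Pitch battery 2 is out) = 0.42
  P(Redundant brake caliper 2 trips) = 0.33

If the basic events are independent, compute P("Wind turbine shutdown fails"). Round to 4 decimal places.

P(Pitch system inoperative) [AND] = 0.03 × 0.09 × 0.14 = 0.000378
P(Converter path inoperative) [AND] = 0.17 × 0.33 = 0.056100
P(Safety chain inoperative) [OR] = 1 − (1−0.000378) × (1−0.056100) = 0.056457
P(Yaw brake fails) [OR] = 1 − (1−0.13) × (1−0.43) = 0.504100
P(Rotor brake inoperative) [AND] = 0.35 × 0.07 × 0.24 = 0.005880
P(Emergency stop down) [OR] = 1 − (1−0.21) × (1−0.38) × (1−0.44) = 0.725712
P(Pitch system 2 lost) [AND] = 0.504100 × 0.005880 × 0.725712 = 0.002151
P(Converter path 2 lost) [AND] = 0.42 × 0.33 = 0.138600
P(Wind turbine shutdown fails) [OR] = 1 − (1−0.056457) × (1−0.002151) × (1−0.138600) = 0.188980
Rounded to 4 decimal places: P(Wind turbine shutdown fails) ≈ 0.1890.

0.1890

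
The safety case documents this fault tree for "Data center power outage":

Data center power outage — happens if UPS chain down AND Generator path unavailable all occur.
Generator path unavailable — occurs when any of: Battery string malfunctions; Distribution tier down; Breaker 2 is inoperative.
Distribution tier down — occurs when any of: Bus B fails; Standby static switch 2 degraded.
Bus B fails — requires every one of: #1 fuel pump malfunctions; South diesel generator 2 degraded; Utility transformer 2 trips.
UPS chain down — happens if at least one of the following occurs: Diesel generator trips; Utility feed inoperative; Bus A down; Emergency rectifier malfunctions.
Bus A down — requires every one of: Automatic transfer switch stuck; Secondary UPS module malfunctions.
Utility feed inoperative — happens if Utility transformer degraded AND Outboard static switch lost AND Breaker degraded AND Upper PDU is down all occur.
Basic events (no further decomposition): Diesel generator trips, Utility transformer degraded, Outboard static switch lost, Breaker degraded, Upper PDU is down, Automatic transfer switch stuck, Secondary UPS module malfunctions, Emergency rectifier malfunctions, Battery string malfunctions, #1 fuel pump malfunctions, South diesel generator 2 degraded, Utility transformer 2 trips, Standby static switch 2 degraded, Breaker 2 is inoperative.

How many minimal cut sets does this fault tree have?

16

Utility feed inoperative [AND]: one cut set from each child combined → 1 × 1 × 1 × 1 = 1 cut set(s).
Bus A down [AND]: one cut set from each child combined → 1 × 1 = 1 cut set(s).
UPS chain down [OR]: union of children's cut sets → 4 cut set(s).
Bus B fails [AND]: one cut set from each child combined → 1 × 1 × 1 = 1 cut set(s).
Distribution tier down [OR]: union of children's cut sets → 2 cut set(s).
Generator path unavailable [OR]: union of children's cut sets → 4 cut set(s).
Data center power outage [AND]: one cut set from each child combined → 4 × 4 = 16 cut set(s).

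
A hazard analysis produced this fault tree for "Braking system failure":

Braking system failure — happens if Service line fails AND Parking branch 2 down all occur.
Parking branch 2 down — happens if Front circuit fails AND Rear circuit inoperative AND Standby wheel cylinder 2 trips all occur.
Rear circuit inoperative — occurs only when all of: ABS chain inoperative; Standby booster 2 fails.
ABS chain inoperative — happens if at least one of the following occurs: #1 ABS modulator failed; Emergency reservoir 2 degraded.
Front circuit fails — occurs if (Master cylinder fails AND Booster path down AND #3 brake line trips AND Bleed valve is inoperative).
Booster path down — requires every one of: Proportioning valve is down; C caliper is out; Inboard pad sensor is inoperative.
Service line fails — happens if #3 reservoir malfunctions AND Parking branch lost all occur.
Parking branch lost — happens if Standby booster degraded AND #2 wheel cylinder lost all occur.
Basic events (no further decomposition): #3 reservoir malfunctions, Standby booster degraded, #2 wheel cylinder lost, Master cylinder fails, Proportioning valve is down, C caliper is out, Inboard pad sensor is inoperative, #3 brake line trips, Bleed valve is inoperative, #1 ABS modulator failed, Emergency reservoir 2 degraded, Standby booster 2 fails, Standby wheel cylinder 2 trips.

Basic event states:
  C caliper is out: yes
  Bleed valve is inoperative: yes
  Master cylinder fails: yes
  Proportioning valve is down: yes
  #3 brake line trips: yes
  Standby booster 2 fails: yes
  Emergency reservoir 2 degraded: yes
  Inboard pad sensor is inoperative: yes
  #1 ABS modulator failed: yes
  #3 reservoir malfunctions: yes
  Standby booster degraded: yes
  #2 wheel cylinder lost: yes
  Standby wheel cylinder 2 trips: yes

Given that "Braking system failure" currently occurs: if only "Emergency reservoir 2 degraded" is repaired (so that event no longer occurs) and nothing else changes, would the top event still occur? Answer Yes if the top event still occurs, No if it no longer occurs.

Counterfactual: set "Emergency reservoir 2 degraded" to not occurred.
Parking branch lost [AND]: Standby booster degraded=occurs, #2 wheel cylinder lost=occurs → all inputs occur → occurs.
Service line fails [AND]: #3 reservoir malfunctions=occurs, Parking branch lost=occurs → all inputs occur → occurs.
Booster path down [AND]: Proportioning valve is down=occurs, C caliper is out=occurs, Inboard pad sensor is inoperative=occurs → all inputs occur → occurs.
Front circuit fails [AND]: Master cylinder fails=occurs, Booster path down=occurs, #3 brake line trips=occurs, Bleed valve is inoperative=occurs → all inputs occur → occurs.
ABS chain inoperative [OR]: #1 ABS modulator failed=occurs, Emergency reservoir 2 degraded=not → at least one input occurs → occurs.
Rear circuit inoperative [AND]: ABS chain inoperative=occurs, Standby booster 2 fails=occurs → all inputs occur → occurs.
Parking branch 2 down [AND]: Front circuit fails=occurs, Rear circuit inoperative=occurs, Standby wheel cylinder 2 trips=occurs → all inputs occur → occurs.
Braking system failure [AND]: Service line fails=occurs, Parking branch 2 down=occurs → all inputs occur → occurs.

Yes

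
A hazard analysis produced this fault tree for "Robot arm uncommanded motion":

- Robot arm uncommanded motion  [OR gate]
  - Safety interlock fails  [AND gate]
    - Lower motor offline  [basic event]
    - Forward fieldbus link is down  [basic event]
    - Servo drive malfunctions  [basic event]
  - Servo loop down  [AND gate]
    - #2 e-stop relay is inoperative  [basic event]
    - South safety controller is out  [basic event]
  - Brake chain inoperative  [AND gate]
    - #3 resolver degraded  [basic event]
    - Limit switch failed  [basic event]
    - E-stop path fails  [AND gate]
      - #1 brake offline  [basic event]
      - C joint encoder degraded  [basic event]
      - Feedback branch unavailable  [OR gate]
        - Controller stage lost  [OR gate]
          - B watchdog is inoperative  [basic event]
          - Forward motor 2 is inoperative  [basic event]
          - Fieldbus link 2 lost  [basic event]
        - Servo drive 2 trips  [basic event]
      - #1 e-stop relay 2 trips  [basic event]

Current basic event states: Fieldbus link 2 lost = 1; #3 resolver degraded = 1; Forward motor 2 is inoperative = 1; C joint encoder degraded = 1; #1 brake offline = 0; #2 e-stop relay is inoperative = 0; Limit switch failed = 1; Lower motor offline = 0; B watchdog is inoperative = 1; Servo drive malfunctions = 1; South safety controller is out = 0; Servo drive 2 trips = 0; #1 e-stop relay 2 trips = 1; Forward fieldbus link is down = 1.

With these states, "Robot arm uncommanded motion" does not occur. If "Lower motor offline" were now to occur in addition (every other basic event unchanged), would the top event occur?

Counterfactual: set "Lower motor offline" to occurred.
Safety interlock fails [AND]: Lower motor offline=occurs, Forward fieldbus link is down=occurs, Servo drive malfunctions=occurs → all inputs occur → occurs.
Servo loop down [AND]: #2 e-stop relay is inoperative=not, South safety controller is out=not → not all inputs occur → does not occur.
Controller stage lost [OR]: B watchdog is inoperative=occurs, Forward motor 2 is inoperative=occurs, Fieldbus link 2 lost=occurs → at least one input occurs → occurs.
Feedback branch unavailable [OR]: Controller stage lost=occurs, Servo drive 2 trips=not → at least one input occurs → occurs.
E-stop path fails [AND]: #1 brake offline=not, C joint encoder degraded=occurs, Feedback branch unavailable=occurs, #1 e-stop relay 2 trips=occurs → not all inputs occur → does not occur.
Brake chain inoperative [AND]: #3 resolver degraded=occurs, Limit switch failed=occurs, E-stop path fails=not → not all inputs occur → does not occur.
Robot arm uncommanded motion [OR]: Safety interlock fails=occurs, Servo loop down=not, Brake chain inoperative=not → at least one input occurs → occurs.

Yes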